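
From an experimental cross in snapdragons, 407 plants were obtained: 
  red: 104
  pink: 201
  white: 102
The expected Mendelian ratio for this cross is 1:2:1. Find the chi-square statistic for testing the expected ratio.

Total ratio parts = 4. Expected numbers out of 407:
  red: 407 × 1/4 = 101.75
  pink: 407 × 2/4 = 203.5
  white: 407 × 1/4 = 101.75
χ² = Σ (O − E)² / E
  red: (104 − 101.75)² / 101.75 = 0.0498
  pink: (201 − 203.5)² / 203.5 = 0.0307
  white: (102 − 101.75)² / 101.75 = 0.0006
χ² = 0.0498 + 0.0307 + 0.0006 = 0.0811 ≈ 0.081

0.081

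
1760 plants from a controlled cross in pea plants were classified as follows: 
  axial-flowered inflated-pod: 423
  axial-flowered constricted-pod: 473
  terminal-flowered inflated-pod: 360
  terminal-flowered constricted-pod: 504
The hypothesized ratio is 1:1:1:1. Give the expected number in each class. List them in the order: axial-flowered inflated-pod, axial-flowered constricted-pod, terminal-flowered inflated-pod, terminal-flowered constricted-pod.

Expected counts for N = 1760 under a 1:1:1:1 ratio (total parts = 4):
  axial-flowered inflated-pod: 1760 × 1/4 = 440
  axial-flowered constricted-pod: 1760 × 1/4 = 440
  terminal-flowered inflated-pod: 1760 × 1/4 = 440
  terminal-flowered constricted-pod: 1760 × 1/4 = 440

440, 440, 440, 440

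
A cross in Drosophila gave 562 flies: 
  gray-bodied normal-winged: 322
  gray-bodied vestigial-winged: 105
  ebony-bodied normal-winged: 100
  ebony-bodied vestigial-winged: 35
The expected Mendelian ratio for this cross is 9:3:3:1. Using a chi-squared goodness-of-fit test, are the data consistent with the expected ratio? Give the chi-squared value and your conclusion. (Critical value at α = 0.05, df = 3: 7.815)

Total ratio parts = 16. Expected numbers out of 562:
  gray-bodied normal-winged: 562 × 9/16 = 316.125
  gray-bodied vestigial-winged: 562 × 3/16 = 105.375
  ebony-bodied normal-winged: 562 × 3/16 = 105.375
  ebony-bodied vestigial-winged: 562 × 1/16 = 35.125
χ² = Σ (O − E)² / E
  gray-bodied normal-winged: (322 − 316.125)² / 316.125 = 0.1092
  gray-bodied vestigial-winged: (105 − 105.375)² / 105.375 = 0.0013
  ebony-bodied normal-winged: (100 − 105.375)² / 105.375 = 0.2742
  ebony-bodied vestigial-winged: (35 − 35.125)² / 35.125 = 0.0004
χ² = 0.1092 + 0.0013 + 0.2742 + 0.0004 = 0.3851 ≈ 0.385
Degrees of freedom = 4 − 1 = 3; critical value at α = 0.05 is 7.815.
Since 0.385 < 7.815, we fail to reject the null hypothesis — the data are consistent with the 9:3:3:1 ratio.

0.385; consistent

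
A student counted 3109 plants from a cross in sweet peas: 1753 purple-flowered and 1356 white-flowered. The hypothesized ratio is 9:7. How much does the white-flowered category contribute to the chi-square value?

0.013

The 9:7 ratio has 16 parts, so with N = 3109 the expected counts are:
  purple-flowered: 3109 × 9/16 = 1748.8125
  white-flowered: 3109 × 7/16 = 1360.1875
Contribution of white-flowered: (1356 − 1360.1875)² / 1360.1875 = 0.0129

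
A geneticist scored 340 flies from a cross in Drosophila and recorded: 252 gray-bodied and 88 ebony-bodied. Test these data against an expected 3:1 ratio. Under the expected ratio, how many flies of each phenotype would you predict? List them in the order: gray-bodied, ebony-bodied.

Total ratio parts = 4. Expected numbers out of 340:
  gray-bodied: 340 × 3/4 = 255
  ebony-bodied: 340 × 1/4 = 85

255, 85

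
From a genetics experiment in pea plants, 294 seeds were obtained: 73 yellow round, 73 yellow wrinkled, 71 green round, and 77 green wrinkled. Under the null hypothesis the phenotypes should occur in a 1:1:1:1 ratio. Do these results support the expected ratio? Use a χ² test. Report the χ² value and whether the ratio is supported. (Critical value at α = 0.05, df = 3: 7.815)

0.259; consistent

Expected counts for N = 294 under a 1:1:1:1 ratio (total parts = 4):
  yellow round: 294 × 1/4 = 73.5
  yellow wrinkled: 294 × 1/4 = 73.5
  green round: 294 × 1/4 = 73.5
  green wrinkled: 294 × 1/4 = 73.5
χ² = Σ (O − E)² / E
  yellow round: (73 − 73.5)² / 73.5 = 0.0034
  yellow wrinkled: (73 − 73.5)² / 73.5 = 0.0034
  green round: (71 − 73.5)² / 73.5 = 0.0850
  green wrinkled: (77 − 73.5)² / 73.5 = 0.1667
χ² = 0.0034 + 0.0034 + 0.0850 + 0.1667 = 0.2585 ≈ 0.259
Degrees of freedom = 4 − 1 = 3; critical value at α = 0.05 is 7.815.
Since 0.259 < 7.815, we fail to reject the null hypothesis — the data are consistent with the 1:1:1:1 ratio.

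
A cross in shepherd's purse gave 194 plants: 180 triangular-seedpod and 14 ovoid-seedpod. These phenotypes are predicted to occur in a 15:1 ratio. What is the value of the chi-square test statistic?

Total ratio parts = 16. Expected numbers out of 194:
  triangular-seedpod: 194 × 15/16 = 181.875
  ovoid-seedpod: 194 × 1/16 = 12.125
χ² = Σ (O − E)² / E
  triangular-seedpod: (180 − 181.875)² / 181.875 = 0.0193
  ovoid-seedpod: (14 − 12.125)² / 12.125 = 0.2899
χ² = 0.0193 + 0.2899 = 0.3092 ≈ 0.309

0.309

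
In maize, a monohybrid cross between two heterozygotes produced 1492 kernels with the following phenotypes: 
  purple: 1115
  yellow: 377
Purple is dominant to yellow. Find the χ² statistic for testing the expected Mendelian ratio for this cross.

0.057

For a monohybrid cross between heterozygotes with complete dominance, the expected phenotypic ratio is 3:1.
Under the 3:1 hypothesis (Σ ratio = 4, N = 1492):
  purple: 1492 × 3/4 = 1119
  yellow: 1492 × 1/4 = 373
χ² = Σ (O − E)² / E
  purple: (1115 − 1119)² / 1119 = 0.0143
  yellow: (377 − 373)² / 373 = 0.0429
χ² = 0.0143 + 0.0429 = 0.0572 ≈ 0.057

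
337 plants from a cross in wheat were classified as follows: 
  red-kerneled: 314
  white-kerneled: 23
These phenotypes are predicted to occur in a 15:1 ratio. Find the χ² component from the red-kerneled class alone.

Expected counts for N = 337 under a 15:1 ratio (total parts = 16):
  red-kerneled: 337 × 15/16 = 315.9375
  white-kerneled: 337 × 1/16 = 21.0625
Contribution of red-kerneled: (314 − 315.9375)² / 315.9375 = 0.0119

0.012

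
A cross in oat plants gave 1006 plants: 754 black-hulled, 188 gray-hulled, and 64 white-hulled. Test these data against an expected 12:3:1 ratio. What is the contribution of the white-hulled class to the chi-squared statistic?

0.020

Under the 12:3:1 hypothesis (Σ ratio = 16, N = 1006):
  black-hulled: 1006 × 12/16 = 754.5
  gray-hulled: 1006 × 3/16 = 188.625
  white-hulled: 1006 × 1/16 = 62.875
Contribution of white-hulled: (64 − 62.875)² / 62.875 = 0.0201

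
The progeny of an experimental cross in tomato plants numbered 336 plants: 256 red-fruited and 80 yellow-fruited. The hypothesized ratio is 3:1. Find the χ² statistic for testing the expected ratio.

Expected counts for N = 336 under a 3:1 ratio (total parts = 4):
  red-fruited: 336 × 3/4 = 252
  yellow-fruited: 336 × 1/4 = 84
χ² = Σ (O − E)² / E
  red-fruited: (256 − 252)² / 252 = 0.0635
  yellow-fruited: (80 − 84)² / 84 = 0.1905
χ² = 0.0635 + 0.1905 = 0.254

0.254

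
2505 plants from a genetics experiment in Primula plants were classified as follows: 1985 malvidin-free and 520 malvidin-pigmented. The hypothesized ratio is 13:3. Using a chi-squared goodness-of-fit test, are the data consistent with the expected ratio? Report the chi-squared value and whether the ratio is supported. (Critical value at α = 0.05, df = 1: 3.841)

6.633; not consistent

Total ratio parts = 16. Expected numbers out of 2505:
  malvidin-free: 2505 × 13/16 = 2035.3125
  malvidin-pigmented: 2505 × 3/16 = 469.6875
χ² = Σ (O − E)² / E
  malvidin-free: (1985 − 2035.3125)² / 2035.3125 = 1.2437
  malvidin-pigmented: (520 − 469.6875)² / 469.6875 = 5.3894
χ² = 1.2437 + 5.3894 = 6.6331 ≈ 6.633
Degrees of freedom = 2 − 1 = 1; critical value at α = 0.05 is 3.841.
Since 6.633 > 3.841, we reject the null hypothesis — the data do not fit the 13:3 ratio.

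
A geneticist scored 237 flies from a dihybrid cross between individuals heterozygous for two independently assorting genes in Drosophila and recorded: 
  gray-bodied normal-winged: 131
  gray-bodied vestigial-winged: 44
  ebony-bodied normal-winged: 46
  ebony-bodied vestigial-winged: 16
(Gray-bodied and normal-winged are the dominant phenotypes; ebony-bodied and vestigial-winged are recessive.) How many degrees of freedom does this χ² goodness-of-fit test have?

A dihybrid F₂ with independent assortment and complete dominance at both loci gives a 9:3:3:1 phenotypic ratio.
A goodness-of-fit test with 4 phenotype classes has df = 4 − 1 = 3.

3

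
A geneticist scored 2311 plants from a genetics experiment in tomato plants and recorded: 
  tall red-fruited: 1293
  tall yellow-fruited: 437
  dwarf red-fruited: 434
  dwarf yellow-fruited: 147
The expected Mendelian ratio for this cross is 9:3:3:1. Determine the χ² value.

0.115

Under the 9:3:3:1 hypothesis (Σ ratio = 16, N = 2311):
  tall red-fruited: 2311 × 9/16 = 1299.9375
  tall yellow-fruited: 2311 × 3/16 = 433.3125
  dwarf red-fruited: 2311 × 3/16 = 433.3125
  dwarf yellow-fruited: 2311 × 1/16 = 144.4375
χ² = Σ (O − E)² / E
  tall red-fruited: (1293 − 1299.9375)² / 1299.9375 = 0.0370
  tall yellow-fruited: (437 − 433.3125)² / 433.3125 = 0.0314
  dwarf red-fruited: (434 − 433.3125)² / 433.3125 = 0.0011
  dwarf yellow-fruited: (147 − 144.4375)² / 144.4375 = 0.0455
χ² = 0.0370 + 0.0314 + 0.0011 + 0.0455 = 0.115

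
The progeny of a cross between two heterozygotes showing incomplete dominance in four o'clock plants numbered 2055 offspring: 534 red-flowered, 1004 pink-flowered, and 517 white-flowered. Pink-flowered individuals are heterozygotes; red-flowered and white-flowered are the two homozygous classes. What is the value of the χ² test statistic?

With incomplete dominance, a heterozygote × heterozygote cross gives a 1:2:1 phenotypic ratio.
Total ratio parts = 4. Expected numbers out of 2055:
  red-flowered: 2055 × 1/4 = 513.75
  pink-flowered: 2055 × 2/4 = 1027.5
  white-flowered: 2055 × 1/4 = 513.75
χ² = Σ (O − E)² / E
  red-flowered: (534 − 513.75)² / 513.75 = 0.7982
  pink-flowered: (1004 − 1027.5)² / 1027.5 = 0.5375
  white-flowered: (517 − 513.75)² / 513.75 = 0.0206
χ² = 0.7982 + 0.5375 + 0.0206 = 1.3563 ≈ 1.356

1.356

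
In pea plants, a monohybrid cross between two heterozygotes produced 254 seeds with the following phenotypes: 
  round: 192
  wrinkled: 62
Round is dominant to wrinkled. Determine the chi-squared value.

0.047

For a monohybrid cross between heterozygotes with complete dominance, the expected phenotypic ratio is 3:1.
Expected counts for N = 254 under a 3:1 ratio (total parts = 4):
  round: 254 × 3/4 = 190.5
  wrinkled: 254 × 1/4 = 63.5
χ² = Σ (O − E)² / E
  round: (192 − 190.5)² / 190.5 = 0.0118
  wrinkled: (62 − 63.5)² / 63.5 = 0.0354
χ² = 0.0118 + 0.0354 = 0.0472 ≈ 0.047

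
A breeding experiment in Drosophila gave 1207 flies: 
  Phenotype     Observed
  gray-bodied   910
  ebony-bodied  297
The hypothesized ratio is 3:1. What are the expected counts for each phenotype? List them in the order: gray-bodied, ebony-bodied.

Total ratio parts = 4. Expected numbers out of 1207:
  gray-bodied: 1207 × 3/4 = 905.25
  ebony-bodied: 1207 × 1/4 = 301.75

905.25, 301.75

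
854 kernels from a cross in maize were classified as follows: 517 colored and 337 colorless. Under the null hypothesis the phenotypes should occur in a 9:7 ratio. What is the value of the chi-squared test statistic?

6.383

Expected counts for N = 854 under a 9:7 ratio (total parts = 16):
  colored: 854 × 9/16 = 480.375
  colorless: 854 × 7/16 = 373.625
χ² = Σ (O − E)² / E
  colored: (517 − 480.375)² / 480.375 = 2.7924
  colorless: (337 − 373.625)² / 373.625 = 3.5902
χ² = 2.7924 + 3.5902 = 6.3826 ≈ 6.383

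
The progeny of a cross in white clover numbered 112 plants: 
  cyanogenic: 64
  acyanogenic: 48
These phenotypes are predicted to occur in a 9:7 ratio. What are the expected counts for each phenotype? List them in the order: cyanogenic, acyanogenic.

Under the 9:7 hypothesis (Σ ratio = 16, N = 112):
  cyanogenic: 112 × 9/16 = 63
  acyanogenic: 112 × 7/16 = 49

63, 49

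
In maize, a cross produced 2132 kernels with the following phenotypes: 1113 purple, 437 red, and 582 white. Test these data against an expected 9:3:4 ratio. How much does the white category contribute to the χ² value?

Expected counts for N = 2132 under a 9:3:4 ratio (total parts = 16):
  purple: 2132 × 9/16 = 1199.25
  red: 2132 × 3/16 = 399.75
  white: 2132 × 4/16 = 533
Contribution of white: (582 − 533)² / 533 = 4.5047

4.505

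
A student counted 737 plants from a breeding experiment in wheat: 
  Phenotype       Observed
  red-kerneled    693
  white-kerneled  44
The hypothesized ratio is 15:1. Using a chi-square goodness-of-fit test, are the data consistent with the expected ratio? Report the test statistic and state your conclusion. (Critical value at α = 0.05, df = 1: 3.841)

Expected counts for N = 737 under a 15:1 ratio (total parts = 16):
  red-kerneled: 737 × 15/16 = 690.9375
  white-kerneled: 737 × 1/16 = 46.0625
χ² = Σ (O − E)² / E
  red-kerneled: (693 − 690.9375)² / 690.9375 = 0.0062
  white-kerneled: (44 − 46.0625)² / 46.0625 = 0.0924
χ² = 0.0062 + 0.0924 = 0.0986 ≈ 0.099
Degrees of freedom = 2 − 1 = 1; critical value at α = 0.05 is 3.841.
Since 0.099 < 3.841, we fail to reject the null hypothesis — the data are consistent with the 15:1 ratio.

0.099; consistent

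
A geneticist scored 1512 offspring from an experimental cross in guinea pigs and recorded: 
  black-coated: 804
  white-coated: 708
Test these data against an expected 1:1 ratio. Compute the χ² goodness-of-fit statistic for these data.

Under the 1:1 hypothesis (Σ ratio = 2, N = 1512):
  black-coated: 1512 × 1/2 = 756
  white-coated: 1512 × 1/2 = 756
χ² = Σ (O − E)² / E
  black-coated: (804 − 756)² / 756 = 3.0476
  white-coated: (708 − 756)² / 756 = 3.0476
χ² = 3.0476 + 3.0476 = 6.0952 ≈ 6.095

6.095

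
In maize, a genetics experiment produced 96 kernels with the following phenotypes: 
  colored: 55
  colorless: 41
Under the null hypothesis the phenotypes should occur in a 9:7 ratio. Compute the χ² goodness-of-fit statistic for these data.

0.042

Under the 9:7 hypothesis (Σ ratio = 16, N = 96):
  colored: 96 × 9/16 = 54
  colorless: 96 × 7/16 = 42
χ² = Σ (O − E)² / E
  colored: (55 − 54)² / 54 = 0.0185
  colorless: (41 − 42)² / 42 = 0.0238
χ² = 0.0185 + 0.0238 = 0.0423 ≈ 0.042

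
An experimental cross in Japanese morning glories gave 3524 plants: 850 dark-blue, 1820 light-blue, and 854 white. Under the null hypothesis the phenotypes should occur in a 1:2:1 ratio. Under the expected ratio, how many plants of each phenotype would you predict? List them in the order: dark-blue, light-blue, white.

Under the 1:2:1 hypothesis (Σ ratio = 4, N = 3524):
  dark-blue: 3524 × 1/4 = 881
  light-blue: 3524 × 2/4 = 1762
  white: 3524 × 1/4 = 881

881, 1762, 881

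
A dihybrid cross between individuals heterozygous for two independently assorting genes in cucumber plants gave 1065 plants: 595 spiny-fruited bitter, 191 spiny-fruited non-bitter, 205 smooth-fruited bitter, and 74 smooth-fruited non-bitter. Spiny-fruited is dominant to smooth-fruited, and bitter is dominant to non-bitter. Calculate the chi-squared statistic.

1.378

A dihybrid F₂ with independent assortment and complete dominance at both loci gives a 9:3:3:1 phenotypic ratio.
The 9:3:3:1 ratio has 16 parts, so with N = 1065 the expected counts are:
  spiny-fruited bitter: 1065 × 9/16 = 599.0625
  spiny-fruited non-bitter: 1065 × 3/16 = 199.6875
  smooth-fruited bitter: 1065 × 3/16 = 199.6875
  smooth-fruited non-bitter: 1065 × 1/16 = 66.5625
χ² = Σ (O − E)² / E
  spiny-fruited bitter: (595 − 599.0625)² / 599.0625 = 0.0275
  spiny-fruited non-bitter: (191 − 199.6875)² / 199.6875 = 0.3780
  smooth-fruited bitter: (205 − 199.6875)² / 199.6875 = 0.1413
  smooth-fruited non-bitter: (74 − 66.5625)² / 66.5625 = 0.8310
χ² = 0.0275 + 0.3780 + 0.1413 + 0.8310 = 1.3778 ≈ 1.378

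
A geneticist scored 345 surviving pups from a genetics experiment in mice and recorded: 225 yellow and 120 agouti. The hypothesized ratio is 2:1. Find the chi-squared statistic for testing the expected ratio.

The 2:1 ratio has 3 parts, so with N = 345 the expected counts are:
  yellow: 345 × 2/3 = 230
  agouti: 345 × 1/3 = 115
χ² = Σ (O − E)² / E
  yellow: (225 − 230)² / 230 = 0.1087
  agouti: (120 − 115)² / 115 = 0.2174
χ² = 0.1087 + 0.2174 = 0.3261 ≈ 0.326

0.326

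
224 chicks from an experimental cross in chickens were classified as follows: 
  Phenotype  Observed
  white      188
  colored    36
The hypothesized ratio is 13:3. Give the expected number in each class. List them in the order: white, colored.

Under the 13:3 hypothesis (Σ ratio = 16, N = 224):
  white: 224 × 13/16 = 182
  colored: 224 × 3/16 = 42

182, 42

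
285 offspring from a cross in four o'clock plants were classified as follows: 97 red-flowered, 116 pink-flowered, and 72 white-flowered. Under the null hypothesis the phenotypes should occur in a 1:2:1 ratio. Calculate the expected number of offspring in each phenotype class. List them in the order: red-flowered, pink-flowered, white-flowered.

Expected counts for N = 285 under a 1:2:1 ratio (total parts = 4):
  red-flowered: 285 × 1/4 = 71.25
  pink-flowered: 285 × 2/4 = 142.5
  white-flowered: 285 × 1/4 = 71.25

71.25, 142.5, 71.25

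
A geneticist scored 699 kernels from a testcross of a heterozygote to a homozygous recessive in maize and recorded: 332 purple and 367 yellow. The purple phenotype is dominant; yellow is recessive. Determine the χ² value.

1.753

A testcross of a heterozygote (Aa × aa) gives a 1:1 phenotypic ratio.
Expected counts for N = 699 under a 1:1 ratio (total parts = 2):
  purple: 699 × 1/2 = 349.5
  yellow: 699 × 1/2 = 349.5
χ² = Σ (O − E)² / E
  purple: (332 − 349.5)² / 349.5 = 0.8763
  yellow: (367 − 349.5)² / 349.5 = 0.8763
χ² = 0.8763 + 0.8763 = 1.7526 ≈ 1.753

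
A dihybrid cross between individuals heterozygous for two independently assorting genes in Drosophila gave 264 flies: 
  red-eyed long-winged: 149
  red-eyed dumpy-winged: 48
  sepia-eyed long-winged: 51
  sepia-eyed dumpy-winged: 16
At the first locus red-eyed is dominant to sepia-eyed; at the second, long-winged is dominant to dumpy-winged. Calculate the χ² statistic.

A dihybrid F₂ with independent assortment and complete dominance at both loci gives a 9:3:3:1 phenotypic ratio.
Under the 9:3:3:1 hypothesis (Σ ratio = 16, N = 264):
  red-eyed long-winged: 264 × 9/16 = 148.5
  red-eyed dumpy-winged: 264 × 3/16 = 49.5
  sepia-eyed long-winged: 264 × 3/16 = 49.5
  sepia-eyed dumpy-winged: 264 × 1/16 = 16.5
χ² = Σ (O − E)² / E
  red-eyed long-winged: (149 − 148.5)² / 148.5 = 0.0017
  red-eyed dumpy-winged: (48 − 49.5)² / 49.5 = 0.0455
  sepia-eyed long-winged: (51 − 49.5)² / 49.5 = 0.0455
  sepia-eyed dumpy-winged: (16 − 16.5)² / 16.5 = 0.0152
χ² = 0.0017 + 0.0455 + 0.0455 + 0.0152 = 0.1079 ≈ 0.108

0.108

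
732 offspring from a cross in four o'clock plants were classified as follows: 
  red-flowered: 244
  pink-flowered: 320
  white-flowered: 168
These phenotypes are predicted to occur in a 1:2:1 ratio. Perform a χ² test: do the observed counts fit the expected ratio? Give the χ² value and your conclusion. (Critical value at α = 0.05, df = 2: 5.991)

Expected counts for N = 732 under a 1:2:1 ratio (total parts = 4):
  red-flowered: 732 × 1/4 = 183
  pink-flowered: 732 × 2/4 = 366
  white-flowered: 732 × 1/4 = 183
χ² = Σ (O − E)² / E
  red-flowered: (244 − 183)² / 183 = 20.3333
  pink-flowered: (320 − 366)² / 366 = 5.7814
  white-flowered: (168 − 183)² / 183 = 1.2295
χ² = 20.3333 + 5.7814 + 1.2295 = 27.3442 ≈ 27.344
Degrees of freedom = 3 − 1 = 2; critical value at α = 0.05 is 5.991.
Since 27.344 > 5.991, we reject the null hypothesis — the data do not fit the 1:2:1 ratio.

27.344; not consistent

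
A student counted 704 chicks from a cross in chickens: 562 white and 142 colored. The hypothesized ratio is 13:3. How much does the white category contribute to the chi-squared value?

Under the 13:3 hypothesis (Σ ratio = 16, N = 704):
  white: 704 × 13/16 = 572
  colored: 704 × 3/16 = 132
Contribution of white: (562 − 572)² / 572 = 0.1748

0.175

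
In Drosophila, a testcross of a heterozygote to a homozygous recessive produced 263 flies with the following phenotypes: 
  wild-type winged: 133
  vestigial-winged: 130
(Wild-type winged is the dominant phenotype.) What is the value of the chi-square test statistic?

A testcross of a heterozygote (Aa × aa) gives a 1:1 phenotypic ratio.
Expected counts for N = 263 under a 1:1 ratio (total parts = 2):
  wild-type winged: 263 × 1/2 = 131.5
  vestigial-winged: 263 × 1/2 = 131.5
χ² = Σ (O − E)² / E
  wild-type winged: (133 − 131.5)² / 131.5 = 0.0171
  vestigial-winged: (130 − 131.5)² / 131.5 = 0.0171
χ² = 0.0171 + 0.0171 = 0.0342 ≈ 0.034

0.034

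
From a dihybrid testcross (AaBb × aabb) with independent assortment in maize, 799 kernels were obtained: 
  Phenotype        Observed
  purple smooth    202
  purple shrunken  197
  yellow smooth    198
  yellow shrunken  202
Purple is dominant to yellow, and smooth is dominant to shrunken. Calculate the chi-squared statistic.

0.104

A dihybrid testcross with independent assortment gives a 1:1:1:1 ratio.
Expected counts for N = 799 under a 1:1:1:1 ratio (total parts = 4):
  purple smooth: 799 × 1/4 = 199.75
  purple shrunken: 799 × 1/4 = 199.75
  yellow smooth: 799 × 1/4 = 199.75
  yellow shrunken: 799 × 1/4 = 199.75
χ² = Σ (O − E)² / E
  purple smooth: (202 − 199.75)² / 199.75 = 0.0253
  purple shrunken: (197 − 199.75)² / 199.75 = 0.0379
  yellow smooth: (198 − 199.75)² / 199.75 = 0.0153
  yellow shrunken: (202 − 199.75)² / 199.75 = 0.0253
χ² = 0.0253 + 0.0379 + 0.0153 + 0.0253 = 0.1038 ≈ 0.104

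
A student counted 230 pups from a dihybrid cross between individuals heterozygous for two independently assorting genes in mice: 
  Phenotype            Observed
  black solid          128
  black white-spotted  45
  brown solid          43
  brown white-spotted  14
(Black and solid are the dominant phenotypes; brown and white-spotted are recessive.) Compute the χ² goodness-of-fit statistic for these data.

A dihybrid F₂ with independent assortment and complete dominance at both loci gives a 9:3:3:1 phenotypic ratio.
The 9:3:3:1 ratio has 16 parts, so with N = 230 the expected counts are:
  black solid: 230 × 9/16 = 129.375
  black white-spotted: 230 × 3/16 = 43.125
  brown solid: 230 × 3/16 = 43.125
  brown white-spotted: 230 × 1/16 = 14.375
χ² = Σ (O − E)² / E
  black solid: (128 − 129.375)² / 129.375 = 0.0146
  black white-spotted: (45 − 43.125)² / 43.125 = 0.0815
  brown solid: (43 − 43.125)² / 43.125 = 0.0004
  brown white-spotted: (14 − 14.375)² / 14.375 = 0.0098
χ² = 0.0146 + 0.0815 + 0.0004 + 0.0098 = 0.1063 ≈ 0.106

0.106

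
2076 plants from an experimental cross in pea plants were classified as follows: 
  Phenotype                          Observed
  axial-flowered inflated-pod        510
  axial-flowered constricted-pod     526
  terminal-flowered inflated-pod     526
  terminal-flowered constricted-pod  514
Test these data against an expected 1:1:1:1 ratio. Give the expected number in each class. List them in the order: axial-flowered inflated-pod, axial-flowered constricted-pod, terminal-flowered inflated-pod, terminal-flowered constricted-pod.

519, 519, 519, 519

Total ratio parts = 4. Expected numbers out of 2076:
  axial-flowered inflated-pod: 2076 × 1/4 = 519
  axial-flowered constricted-pod: 2076 × 1/4 = 519
  terminal-flowered inflated-pod: 2076 × 1/4 = 519
  terminal-flowered constricted-pod: 2076 × 1/4 = 519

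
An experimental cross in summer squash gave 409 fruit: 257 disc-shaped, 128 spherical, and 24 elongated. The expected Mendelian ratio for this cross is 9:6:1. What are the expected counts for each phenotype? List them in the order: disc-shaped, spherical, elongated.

230.0625, 153.375, 25.5625

Expected counts for N = 409 under a 9:6:1 ratio (total parts = 16):
  disc-shaped: 409 × 9/16 = 230.0625
  spherical: 409 × 6/16 = 153.375
  elongated: 409 × 1/16 = 25.5625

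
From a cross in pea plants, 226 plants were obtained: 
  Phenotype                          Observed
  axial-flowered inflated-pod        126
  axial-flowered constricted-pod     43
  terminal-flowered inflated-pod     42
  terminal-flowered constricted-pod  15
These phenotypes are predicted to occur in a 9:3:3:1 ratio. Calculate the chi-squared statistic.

0.077

Expected counts for N = 226 under a 9:3:3:1 ratio (total parts = 16):
  axial-flowered inflated-pod: 226 × 9/16 = 127.125
  axial-flowered constricted-pod: 226 × 3/16 = 42.375
  terminal-flowered inflated-pod: 226 × 3/16 = 42.375
  terminal-flowered constricted-pod: 226 × 1/16 = 14.125
χ² = Σ (O − E)² / E
  axial-flowered inflated-pod: (126 − 127.125)² / 127.125 = 0.0100
  axial-flowered constricted-pod: (43 − 42.375)² / 42.375 = 0.0092
  terminal-flowered inflated-pod: (42 − 42.375)² / 42.375 = 0.0033
  terminal-flowered constricted-pod: (15 − 14.125)² / 14.125 = 0.0542
χ² = 0.0100 + 0.0092 + 0.0033 + 0.0542 = 0.0767 ≈ 0.077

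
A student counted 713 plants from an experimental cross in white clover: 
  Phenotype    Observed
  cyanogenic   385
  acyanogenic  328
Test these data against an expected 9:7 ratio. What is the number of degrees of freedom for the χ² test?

A goodness-of-fit test with 2 phenotype classes has df = 2 − 1 = 1.

1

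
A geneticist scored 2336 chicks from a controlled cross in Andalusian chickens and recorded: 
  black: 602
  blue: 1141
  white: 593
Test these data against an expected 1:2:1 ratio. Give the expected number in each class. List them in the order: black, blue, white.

584, 1168, 584

Expected counts for N = 2336 under a 1:2:1 ratio (total parts = 4):
  black: 2336 × 1/4 = 584
  blue: 2336 × 2/4 = 1168
  white: 2336 × 1/4 = 584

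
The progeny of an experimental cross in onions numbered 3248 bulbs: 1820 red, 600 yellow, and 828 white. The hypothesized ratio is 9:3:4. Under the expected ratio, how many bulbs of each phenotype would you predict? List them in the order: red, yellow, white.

Total ratio parts = 16. Expected numbers out of 3248:
  red: 3248 × 9/16 = 1827
  yellow: 3248 × 3/16 = 609
  white: 3248 × 4/16 = 812

1827, 609, 812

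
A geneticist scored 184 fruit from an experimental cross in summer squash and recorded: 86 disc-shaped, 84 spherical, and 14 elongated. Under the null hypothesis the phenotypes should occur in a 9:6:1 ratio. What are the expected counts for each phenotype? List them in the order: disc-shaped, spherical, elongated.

Under the 9:6:1 hypothesis (Σ ratio = 16, N = 184):
  disc-shaped: 184 × 9/16 = 103.5
  spherical: 184 × 6/16 = 69
  elongated: 184 × 1/16 = 11.5

103.5, 69, 11.5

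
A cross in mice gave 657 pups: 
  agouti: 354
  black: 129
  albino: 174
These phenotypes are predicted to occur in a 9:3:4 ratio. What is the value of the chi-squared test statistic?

1.508

Under the 9:3:4 hypothesis (Σ ratio = 16, N = 657):
  agouti: 657 × 9/16 = 369.5625
  black: 657 × 3/16 = 123.1875
  albino: 657 × 4/16 = 164.25
χ² = Σ (O − E)² / E
  agouti: (354 − 369.5625)² / 369.5625 = 0.6553
  black: (129 − 123.1875)² / 123.1875 = 0.2743
  albino: (174 − 164.25)² / 164.25 = 0.5788
χ² = 0.6553 + 0.2743 + 0.5788 = 1.5084 ≈ 1.508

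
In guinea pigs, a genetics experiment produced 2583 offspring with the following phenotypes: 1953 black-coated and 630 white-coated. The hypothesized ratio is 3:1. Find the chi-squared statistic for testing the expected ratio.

Expected counts for N = 2583 under a 3:1 ratio (total parts = 4):
  black-coated: 2583 × 3/4 = 1937.25
  white-coated: 2583 × 1/4 = 645.75
χ² = Σ (O − E)² / E
  black-coated: (1953 − 1937.25)² / 1937.25 = 0.1280
  white-coated: (630 − 645.75)² / 645.75 = 0.3841
χ² = 0.1280 + 0.3841 = 0.5121 ≈ 0.512

0.512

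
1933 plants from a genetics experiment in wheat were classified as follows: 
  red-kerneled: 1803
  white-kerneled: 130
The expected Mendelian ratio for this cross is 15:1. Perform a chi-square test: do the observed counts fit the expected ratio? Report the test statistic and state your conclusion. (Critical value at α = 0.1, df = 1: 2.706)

0.745; consistent

The 15:1 ratio has 16 parts, so with N = 1933 the expected counts are:
  red-kerneled: 1933 × 15/16 = 1812.1875
  white-kerneled: 1933 × 1/16 = 120.8125
χ² = Σ (O − E)² / E
  red-kerneled: (1803 − 1812.1875)² / 1812.1875 = 0.0466
  white-kerneled: (130 − 120.8125)² / 120.8125 = 0.6987
χ² = 0.0466 + 0.6987 = 0.7453 ≈ 0.745
Degrees of freedom = 2 − 1 = 1; critical value at α = 0.1 is 2.706.
Since 0.745 < 2.706, we fail to reject the null hypothesis — the data are consistent with the 15:1 ratio.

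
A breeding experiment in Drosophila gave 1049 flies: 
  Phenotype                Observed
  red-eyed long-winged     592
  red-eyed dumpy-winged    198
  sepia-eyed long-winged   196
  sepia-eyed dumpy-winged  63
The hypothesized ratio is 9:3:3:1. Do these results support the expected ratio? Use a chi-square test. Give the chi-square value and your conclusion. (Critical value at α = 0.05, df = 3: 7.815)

Total ratio parts = 16. Expected numbers out of 1049:
  red-eyed long-winged: 1049 × 9/16 = 590.0625
  red-eyed dumpy-winged: 1049 × 3/16 = 196.6875
  sepia-eyed long-winged: 1049 × 3/16 = 196.6875
  sepia-eyed dumpy-winged: 1049 × 1/16 = 65.5625
χ² = Σ (O − E)² / E
  red-eyed long-winged: (592 − 590.0625)² / 590.0625 = 0.0064
  red-eyed dumpy-winged: (198 − 196.6875)² / 196.6875 = 0.0088
  sepia-eyed long-winged: (196 − 196.6875)² / 196.6875 = 0.0024
  sepia-eyed dumpy-winged: (63 − 65.5625)² / 65.5625 = 0.1002
χ² = 0.0064 + 0.0088 + 0.0024 + 0.1002 = 0.1178 ≈ 0.118
Degrees of freedom = 4 − 1 = 3; critical value at α = 0.05 is 7.815.
Since 0.118 < 7.815, we fail to reject the null hypothesis — the data are consistent with the 9:3:3:1 ratio.

0.118; consistent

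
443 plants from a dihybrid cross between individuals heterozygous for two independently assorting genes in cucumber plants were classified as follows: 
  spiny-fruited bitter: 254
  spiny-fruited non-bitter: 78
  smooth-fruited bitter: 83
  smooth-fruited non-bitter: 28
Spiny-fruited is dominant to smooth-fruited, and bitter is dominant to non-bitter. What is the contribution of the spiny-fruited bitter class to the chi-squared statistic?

A dihybrid F₂ with independent assortment and complete dominance at both loci gives a 9:3:3:1 phenotypic ratio.
Total ratio parts = 16. Expected numbers out of 443:
  spiny-fruited bitter: 443 × 9/16 = 249.1875
  spiny-fruited non-bitter: 443 × 3/16 = 83.0625
  smooth-fruited bitter: 443 × 3/16 = 83.0625
  smooth-fruited non-bitter: 443 × 1/16 = 27.6875
Contribution of spiny-fruited bitter: (254 − 249.1875)² / 249.1875 = 0.0929

0.093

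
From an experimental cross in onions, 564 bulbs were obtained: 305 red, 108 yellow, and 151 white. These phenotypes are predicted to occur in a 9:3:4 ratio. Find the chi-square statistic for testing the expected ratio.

1.230

Total ratio parts = 16. Expected numbers out of 564:
  red: 564 × 9/16 = 317.25
  yellow: 564 × 3/16 = 105.75
  white: 564 × 4/16 = 141
χ² = Σ (O − E)² / E
  red: (305 − 317.25)² / 317.25 = 0.4730
  yellow: (108 − 105.75)² / 105.75 = 0.0479
  white: (151 − 141)² / 141 = 0.7092
χ² = 0.4730 + 0.0479 + 0.7092 = 1.2301 ≈ 1.230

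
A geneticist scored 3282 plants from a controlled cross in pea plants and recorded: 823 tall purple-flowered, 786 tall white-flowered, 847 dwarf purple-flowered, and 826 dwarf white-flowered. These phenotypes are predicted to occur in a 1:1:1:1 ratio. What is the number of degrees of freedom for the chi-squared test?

3

A goodness-of-fit test with 4 phenotype classes has df = 4 − 1 = 3.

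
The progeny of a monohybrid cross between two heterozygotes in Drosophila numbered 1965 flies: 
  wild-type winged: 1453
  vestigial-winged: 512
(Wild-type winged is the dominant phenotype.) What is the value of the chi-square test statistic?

1.169

For a monohybrid cross between heterozygotes with complete dominance, the expected phenotypic ratio is 3:1.
Expected counts for N = 1965 under a 3:1 ratio (total parts = 4):
  wild-type winged: 1965 × 3/4 = 1473.75
  vestigial-winged: 1965 × 1/4 = 491.25
χ² = Σ (O − E)² / E
  wild-type winged: (1453 − 1473.75)² / 1473.75 = 0.2922
  vestigial-winged: (512 − 491.25)² / 491.25 = 0.8765
χ² = 0.2922 + 0.8765 = 1.1687 ≈ 1.169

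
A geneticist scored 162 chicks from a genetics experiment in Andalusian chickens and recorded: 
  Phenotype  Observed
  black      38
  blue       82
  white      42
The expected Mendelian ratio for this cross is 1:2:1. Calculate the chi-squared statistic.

0.222

Expected counts for N = 162 under a 1:2:1 ratio (total parts = 4):
  black: 162 × 1/4 = 40.5
  blue: 162 × 2/4 = 81
  white: 162 × 1/4 = 40.5
χ² = Σ (O − E)² / E
  black: (38 − 40.5)² / 40.5 = 0.1543
  blue: (82 − 81)² / 81 = 0.0123
  white: (42 − 40.5)² / 40.5 = 0.0556
χ² = 0.1543 + 0.0123 + 0.0556 = 0.2222 ≈ 0.222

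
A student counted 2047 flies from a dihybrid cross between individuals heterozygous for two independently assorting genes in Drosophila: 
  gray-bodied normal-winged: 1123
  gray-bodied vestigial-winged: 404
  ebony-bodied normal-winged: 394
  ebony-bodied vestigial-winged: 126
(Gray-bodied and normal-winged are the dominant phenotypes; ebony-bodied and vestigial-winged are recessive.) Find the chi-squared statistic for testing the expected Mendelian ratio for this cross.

A dihybrid F₂ with independent assortment and complete dominance at both loci gives a 9:3:3:1 phenotypic ratio.
The 9:3:3:1 ratio has 16 parts, so with N = 2047 the expected counts are:
  gray-bodied normal-winged: 2047 × 9/16 = 1151.4375
  gray-bodied vestigial-winged: 2047 × 3/16 = 383.8125
  ebony-bodied normal-winged: 2047 × 3/16 = 383.8125
  ebony-bodied vestigial-winged: 2047 × 1/16 = 127.9375
χ² = Σ (O − E)² / E
  gray-bodied normal-winged: (1123 − 1151.4375)² / 1151.4375 = 0.7023
  gray-bodied vestigial-winged: (404 − 383.8125)² / 383.8125 = 1.0618
  ebony-bodied normal-winged: (394 − 383.8125)² / 383.8125 = 0.2704
  ebony-bodied vestigial-winged: (126 − 127.9375)² / 127.9375 = 0.0293
χ² = 0.7023 + 1.0618 + 0.2704 + 0.0293 = 2.0638 ≈ 2.064

2.064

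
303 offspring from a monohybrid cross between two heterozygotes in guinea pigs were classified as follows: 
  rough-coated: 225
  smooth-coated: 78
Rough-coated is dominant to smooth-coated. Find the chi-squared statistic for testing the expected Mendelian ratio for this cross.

0.089

For a monohybrid cross between heterozygotes with complete dominance, the expected phenotypic ratio is 3:1.
Expected counts for N = 303 under a 3:1 ratio (total parts = 4):
  rough-coated: 303 × 3/4 = 227.25
  smooth-coated: 303 × 1/4 = 75.75
χ² = Σ (O − E)² / E
  rough-coated: (225 − 227.25)² / 227.25 = 0.0223
  smooth-coated: (78 − 75.75)² / 75.75 = 0.0668
χ² = 0.0223 + 0.0668 = 0.0891 ≈ 0.089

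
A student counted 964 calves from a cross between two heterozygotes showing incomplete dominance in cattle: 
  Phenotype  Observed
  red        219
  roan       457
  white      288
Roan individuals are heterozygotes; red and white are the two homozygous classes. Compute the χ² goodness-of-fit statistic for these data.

With incomplete dominance, a heterozygote × heterozygote cross gives a 1:2:1 phenotypic ratio.
Total ratio parts = 4. Expected numbers out of 964:
  red: 964 × 1/4 = 241
  roan: 964 × 2/4 = 482
  white: 964 × 1/4 = 241
χ² = Σ (O − E)² / E
  red: (219 − 241)² / 241 = 2.0083
  roan: (457 − 482)² / 482 = 1.2967
  white: (288 − 241)² / 241 = 9.1660
χ² = 2.0083 + 1.2967 + 9.1660 = 12.471

12.471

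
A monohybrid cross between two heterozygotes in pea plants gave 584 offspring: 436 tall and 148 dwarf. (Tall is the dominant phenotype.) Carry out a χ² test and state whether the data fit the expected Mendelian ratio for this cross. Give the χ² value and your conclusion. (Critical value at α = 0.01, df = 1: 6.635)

0.037; consistent

For a monohybrid cross between heterozygotes with complete dominance, the expected phenotypic ratio is 3:1.
Expected counts for N = 584 under a 3:1 ratio (total parts = 4):
  tall: 584 × 3/4 = 438
  dwarf: 584 × 1/4 = 146
χ² = Σ (O − E)² / E
  tall: (436 − 438)² / 438 = 0.0091
  dwarf: (148 − 146)² / 146 = 0.0274
χ² = 0.0091 + 0.0274 = 0.0365 ≈ 0.037
Degrees of freedom = 2 − 1 = 1; critical value at α = 0.01 is 6.635.
Since 0.037 < 6.635, we fail to reject the null hypothesis — the data are consistent with the 3:1 ratio.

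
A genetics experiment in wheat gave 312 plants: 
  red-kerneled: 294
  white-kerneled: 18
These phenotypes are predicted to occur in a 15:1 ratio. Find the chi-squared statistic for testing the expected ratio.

Under the 15:1 hypothesis (Σ ratio = 16, N = 312):
  red-kerneled: 312 × 15/16 = 292.5
  white-kerneled: 312 × 1/16 = 19.5
χ² = Σ (O − E)² / E
  red-kerneled: (294 − 292.5)² / 292.5 = 0.0077
  white-kerneled: (18 − 19.5)² / 19.5 = 0.1154
χ² = 0.0077 + 0.1154 = 0.1231 ≈ 0.123

0.123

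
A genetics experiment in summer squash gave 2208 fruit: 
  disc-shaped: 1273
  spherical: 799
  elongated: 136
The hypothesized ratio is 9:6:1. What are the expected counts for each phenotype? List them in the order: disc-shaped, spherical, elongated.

The 9:6:1 ratio has 16 parts, so with N = 2208 the expected counts are:
  disc-shaped: 2208 × 9/16 = 1242
  spherical: 2208 × 6/16 = 828
  elongated: 2208 × 1/16 = 138

1242, 828, 138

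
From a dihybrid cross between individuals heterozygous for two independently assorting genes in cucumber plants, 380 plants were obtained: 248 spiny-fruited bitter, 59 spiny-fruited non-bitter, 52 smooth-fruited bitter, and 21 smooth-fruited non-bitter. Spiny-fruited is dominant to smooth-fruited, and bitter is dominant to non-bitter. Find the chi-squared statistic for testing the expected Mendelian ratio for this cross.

13.113

A dihybrid F₂ with independent assortment and complete dominance at both loci gives a 9:3:3:1 phenotypic ratio.
The 9:3:3:1 ratio has 16 parts, so with N = 380 the expected counts are:
  spiny-fruited bitter: 380 × 9/16 = 213.75
  spiny-fruited non-bitter: 380 × 3/16 = 71.25
  smooth-fruited bitter: 380 × 3/16 = 71.25
  smooth-fruited non-bitter: 380 × 1/16 = 23.75
χ² = Σ (O − E)² / E
  spiny-fruited bitter: (248 − 213.75)² / 213.75 = 5.4880
  spiny-fruited non-bitter: (59 − 71.25)² / 71.25 = 2.1061
  smooth-fruited bitter: (52 − 71.25)² / 71.25 = 5.2009
  smooth-fruited non-bitter: (21 − 23.75)² / 23.75 = 0.3184
χ² = 5.4880 + 2.1061 + 5.2009 + 0.3184 = 13.1134 ≈ 13.113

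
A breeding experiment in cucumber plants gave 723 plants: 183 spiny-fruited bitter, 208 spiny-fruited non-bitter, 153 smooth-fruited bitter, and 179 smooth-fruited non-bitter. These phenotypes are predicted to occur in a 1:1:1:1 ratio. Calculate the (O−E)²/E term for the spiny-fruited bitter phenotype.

0.028

Under the 1:1:1:1 hypothesis (Σ ratio = 4, N = 723):
  spiny-fruited bitter: 723 × 1/4 = 180.75
  spiny-fruited non-bitter: 723 × 1/4 = 180.75
  smooth-fruited bitter: 723 × 1/4 = 180.75
  smooth-fruited non-bitter: 723 × 1/4 = 180.75
Contribution of spiny-fruited bitter: (183 − 180.75)² / 180.75 = 0.0280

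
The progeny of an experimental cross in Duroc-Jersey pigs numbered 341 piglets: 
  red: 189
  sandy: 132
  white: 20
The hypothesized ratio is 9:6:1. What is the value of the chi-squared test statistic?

0.255

Expected counts for N = 341 under a 9:6:1 ratio (total parts = 16):
  red: 341 × 9/16 = 191.8125
  sandy: 341 × 6/16 = 127.875
  white: 341 × 1/16 = 21.3125
χ² = Σ (O − E)² / E
  red: (189 − 191.8125)² / 191.8125 = 0.0412
  sandy: (132 − 127.875)² / 127.875 = 0.1331
  white: (20 − 21.3125)² / 21.3125 = 0.0808
χ² = 0.0412 + 0.1331 + 0.0808 = 0.2551 ≈ 0.255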